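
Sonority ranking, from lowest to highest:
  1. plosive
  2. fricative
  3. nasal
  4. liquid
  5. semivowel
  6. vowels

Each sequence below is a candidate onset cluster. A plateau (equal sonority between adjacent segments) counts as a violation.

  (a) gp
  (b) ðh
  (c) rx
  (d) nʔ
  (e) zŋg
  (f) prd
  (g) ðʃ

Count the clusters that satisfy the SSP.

0

(a) 1-1 → violates
(b) 2-2 → violates
(c) 4-2 → violates
(d) 3-1 → violates
(e) 2-3-1 → violates
(f) 1-4-1 → violates
(g) 2-2 → violates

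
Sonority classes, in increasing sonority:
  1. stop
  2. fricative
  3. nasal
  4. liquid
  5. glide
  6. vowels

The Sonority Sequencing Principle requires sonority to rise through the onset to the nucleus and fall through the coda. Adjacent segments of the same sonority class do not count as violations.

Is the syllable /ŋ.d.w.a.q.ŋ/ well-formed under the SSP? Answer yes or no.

Onset: /ŋ/ is a nasal (sonority 3), /d/ is a stop (sonority 1), /w/ is a glide (sonority 5); then the nucleus /a/ (sonority 6).
Onset profile 3-1-5-6 — does not rise throughout.
Coda: /q/ is a stop (sonority 1), /ŋ/ is a nasal (sonority 3).
Coda profile 6-1-3 — does not fall throughout.

no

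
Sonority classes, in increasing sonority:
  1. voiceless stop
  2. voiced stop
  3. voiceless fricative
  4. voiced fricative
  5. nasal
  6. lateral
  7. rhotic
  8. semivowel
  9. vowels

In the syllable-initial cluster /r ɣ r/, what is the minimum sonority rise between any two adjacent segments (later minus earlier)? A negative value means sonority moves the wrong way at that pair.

/r/ — rhotic, sonority 7.
/ɣ/ — voiced fricative, sonority 4.
/r/ — rhotic, sonority 7.
/r/→/ɣ/: change -3.
/ɣ/→/r/: change +3.
Minimum = -3.

-3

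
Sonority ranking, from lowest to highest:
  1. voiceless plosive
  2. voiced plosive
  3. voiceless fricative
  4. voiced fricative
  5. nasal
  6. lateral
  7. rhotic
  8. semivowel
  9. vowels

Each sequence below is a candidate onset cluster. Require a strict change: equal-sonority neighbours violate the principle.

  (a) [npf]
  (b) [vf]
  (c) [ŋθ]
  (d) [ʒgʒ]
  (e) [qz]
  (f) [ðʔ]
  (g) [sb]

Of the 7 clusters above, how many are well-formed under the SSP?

(a) sonority 5-1-3: ill-formed.
(b) sonority 4-3: ill-formed.
(c) sonority 5-3: ill-formed.
(d) sonority 4-2-4: ill-formed.
(e) sonority 1-4: well-formed.
(f) sonority 4-1: ill-formed.
(g) sonority 3-2: ill-formed.

1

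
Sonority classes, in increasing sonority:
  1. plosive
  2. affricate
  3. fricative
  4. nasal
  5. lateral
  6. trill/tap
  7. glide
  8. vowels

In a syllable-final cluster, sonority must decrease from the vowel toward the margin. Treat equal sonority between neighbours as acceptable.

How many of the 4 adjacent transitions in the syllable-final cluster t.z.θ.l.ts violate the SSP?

/t/: plosive = 1.
/z/: fricative = 3.
/θ/: fricative = 3.
/l/: lateral = 5.
/ts/: affricate = 2.
/t/→/z/: 1→3 (does not fall) — violation.
/z/→/θ/: 3→3 (plateau, allowed) — ok.
/θ/→/l/: 3→5 (does not fall) — violation.
/l/→/ts/: 5→2 (falls) — ok.

2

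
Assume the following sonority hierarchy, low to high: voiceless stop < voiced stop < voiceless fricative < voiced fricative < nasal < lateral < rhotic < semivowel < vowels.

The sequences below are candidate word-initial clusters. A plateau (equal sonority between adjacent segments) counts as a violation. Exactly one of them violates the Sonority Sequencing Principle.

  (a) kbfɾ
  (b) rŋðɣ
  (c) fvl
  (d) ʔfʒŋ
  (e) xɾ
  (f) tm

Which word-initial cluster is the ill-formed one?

(a) sonority 1-2-3-7: well-formed.
(b) sonority 7-5-4-4: ill-formed.
(c) sonority 3-4-6: well-formed.
(d) sonority 1-3-4-5: well-formed.
(e) sonority 3-7: well-formed.
(f) sonority 1-5: well-formed.

b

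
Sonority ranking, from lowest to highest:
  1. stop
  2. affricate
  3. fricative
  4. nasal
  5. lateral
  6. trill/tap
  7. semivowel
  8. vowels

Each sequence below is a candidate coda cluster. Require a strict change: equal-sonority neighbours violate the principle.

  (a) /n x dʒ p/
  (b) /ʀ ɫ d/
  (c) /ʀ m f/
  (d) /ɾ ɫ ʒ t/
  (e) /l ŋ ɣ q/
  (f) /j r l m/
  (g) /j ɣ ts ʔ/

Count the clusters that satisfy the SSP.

(a) sonority 4-3-2-1: well-formed.
(b) sonority 6-5-1: well-formed.
(c) sonority 6-4-3: well-formed.
(d) sonority 6-5-3-1: well-formed.
(e) sonority 5-4-3-1: well-formed.
(f) sonority 7-6-5-4: well-formed.
(g) sonority 7-3-2-1: well-formed.

7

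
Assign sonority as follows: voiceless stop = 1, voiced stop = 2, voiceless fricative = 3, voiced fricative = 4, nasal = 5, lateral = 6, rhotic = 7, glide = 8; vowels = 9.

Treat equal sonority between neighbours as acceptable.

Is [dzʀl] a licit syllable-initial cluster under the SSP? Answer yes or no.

/d/: voiced stop = 2.
/z/: voiced fricative = 4.
/ʀ/: rhotic = 7.
/l/: lateral = 6.
The profile is 2-4-7-6. Between /ʀ/ (7) and /l/ (6) sonority does not rise, so the cluster violates the SSP.

no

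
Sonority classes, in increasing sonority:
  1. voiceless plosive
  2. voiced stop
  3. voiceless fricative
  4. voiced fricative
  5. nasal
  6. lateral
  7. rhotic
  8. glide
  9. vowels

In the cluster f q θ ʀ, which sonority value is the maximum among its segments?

/f/: voiceless fricative = 3.
/q/: voiceless plosive = 1.
/θ/: voiceless fricative = 3.
/ʀ/: rhotic = 7.
The maximum is 7.

7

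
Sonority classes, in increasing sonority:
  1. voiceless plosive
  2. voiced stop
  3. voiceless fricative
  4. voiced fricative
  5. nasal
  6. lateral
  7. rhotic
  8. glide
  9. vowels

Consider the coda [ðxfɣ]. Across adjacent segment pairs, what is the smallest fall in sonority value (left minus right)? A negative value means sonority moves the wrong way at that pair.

-1

/ð/ — voiced fricative, sonority 4.
/x/ — voiceless fricative, sonority 3.
/f/ — voiceless fricative, sonority 3.
/ɣ/ — voiced fricative, sonority 4.
/ð/→/x/: change +1.
/x/→/f/: change +0.
/f/→/ɣ/: change -1.
Minimum = -1.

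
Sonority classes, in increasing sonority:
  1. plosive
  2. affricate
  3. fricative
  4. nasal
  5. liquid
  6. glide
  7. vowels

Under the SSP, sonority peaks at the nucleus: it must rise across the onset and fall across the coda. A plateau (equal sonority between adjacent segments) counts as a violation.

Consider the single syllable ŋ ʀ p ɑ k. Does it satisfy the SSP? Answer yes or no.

Onset: /ŋ/ is a nasal (sonority 4), /ʀ/ is a liquid (sonority 5), /p/ is a plosive (sonority 1); then the nucleus /ɑ/ (sonority 7).
Onset profile 4-5-1-7 — does not strictly rise throughout.
Coda: /k/ is a plosive (sonority 1).
Coda profile 7-1 — falls from the nucleus.

no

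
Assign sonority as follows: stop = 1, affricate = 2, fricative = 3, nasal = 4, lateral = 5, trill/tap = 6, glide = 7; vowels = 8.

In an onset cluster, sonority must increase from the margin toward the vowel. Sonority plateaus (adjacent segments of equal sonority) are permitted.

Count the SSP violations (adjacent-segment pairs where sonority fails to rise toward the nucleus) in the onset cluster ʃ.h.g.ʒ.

1

/ʃ/ — fricative, sonority 3.
/h/ — fricative, sonority 3.
/g/ — stop, sonority 1.
/ʒ/ — fricative, sonority 3.
/ʃ/→/h/: 3→3 (plateau, allowed) — ok.
/h/→/g/: 3→1 (does not rise) — violation.
/g/→/ʒ/: 1→3 (rises) — ok.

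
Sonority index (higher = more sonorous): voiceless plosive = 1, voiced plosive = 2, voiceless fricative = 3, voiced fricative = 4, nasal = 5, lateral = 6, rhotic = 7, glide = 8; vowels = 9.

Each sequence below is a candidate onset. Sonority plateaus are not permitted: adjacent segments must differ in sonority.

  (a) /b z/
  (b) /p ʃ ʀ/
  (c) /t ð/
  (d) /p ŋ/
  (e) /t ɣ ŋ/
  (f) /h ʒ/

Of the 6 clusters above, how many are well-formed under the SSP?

6

(a) 2-4 → obeys
(b) 1-3-7 → obeys
(c) 1-4 → obeys
(d) 1-5 → obeys
(e) 1-4-5 → obeys
(f) 3-4 → obeys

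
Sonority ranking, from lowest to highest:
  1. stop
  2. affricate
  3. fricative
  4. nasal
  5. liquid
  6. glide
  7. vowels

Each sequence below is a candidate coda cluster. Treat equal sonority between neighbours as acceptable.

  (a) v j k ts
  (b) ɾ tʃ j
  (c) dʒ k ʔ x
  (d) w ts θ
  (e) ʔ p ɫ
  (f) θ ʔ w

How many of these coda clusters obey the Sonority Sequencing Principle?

(a) v j k ts: profile 3-6-1-2 — violates.
(b) ɾ tʃ j: profile 5-2-6 — violates.
(c) dʒ k ʔ x: profile 2-1-1-3 — violates.
(d) w ts θ: profile 6-2-3 — violates.
(e) ʔ p ɫ: profile 1-1-5 — violates.
(f) θ ʔ w: profile 3-1-6 — violates.

0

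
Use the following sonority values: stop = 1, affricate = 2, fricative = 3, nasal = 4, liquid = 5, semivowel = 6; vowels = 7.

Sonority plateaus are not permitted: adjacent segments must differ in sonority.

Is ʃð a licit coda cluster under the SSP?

/ʃ/: fricative = 3.
/ð/: fricative = 3.
The profile is 3-3. Between /ʃ/ (3) and /ð/ (3) sonority does not fall, so the cluster violates the SSP.

no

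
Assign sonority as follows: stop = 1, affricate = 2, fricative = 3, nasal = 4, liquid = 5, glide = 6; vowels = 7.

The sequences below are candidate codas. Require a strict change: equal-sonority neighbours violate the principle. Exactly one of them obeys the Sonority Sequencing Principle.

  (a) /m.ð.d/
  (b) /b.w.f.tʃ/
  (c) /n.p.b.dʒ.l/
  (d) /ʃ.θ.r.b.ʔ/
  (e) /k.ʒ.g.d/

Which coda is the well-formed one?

a

(a) sonority 4-3-1: well-formed.
(b) sonority 1-6-3-2: ill-formed.
(c) sonority 4-1-1-2-5: ill-formed.
(d) sonority 3-3-5-1-1: ill-formed.
(e) sonority 1-3-1-1: ill-formed.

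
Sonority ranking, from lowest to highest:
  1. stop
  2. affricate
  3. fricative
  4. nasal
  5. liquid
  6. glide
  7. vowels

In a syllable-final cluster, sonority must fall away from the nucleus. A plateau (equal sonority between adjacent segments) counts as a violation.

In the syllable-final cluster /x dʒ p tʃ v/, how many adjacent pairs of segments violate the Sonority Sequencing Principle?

/x/: fricative = 3.
/dʒ/: affricate = 2.
/p/: stop = 1.
/tʃ/: affricate = 2.
/v/: fricative = 3.
/x/→/dʒ/: 3→2 (falls) — ok.
/dʒ/→/p/: 2→1 (falls) — ok.
/p/→/tʃ/: 1→2 (does not fall) — violation.
/tʃ/→/v/: 2→3 (does not fall) — violation.

2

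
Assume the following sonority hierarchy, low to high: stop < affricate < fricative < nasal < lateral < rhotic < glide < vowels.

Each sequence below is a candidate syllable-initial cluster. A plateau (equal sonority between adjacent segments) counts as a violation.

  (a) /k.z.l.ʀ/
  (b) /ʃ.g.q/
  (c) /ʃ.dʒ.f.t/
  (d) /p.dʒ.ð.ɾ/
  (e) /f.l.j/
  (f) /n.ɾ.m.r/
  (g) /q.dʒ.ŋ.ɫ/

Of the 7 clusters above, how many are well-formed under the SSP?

4

(a) /k.z.l.ʀ/: profile 1-3-5-6 — obeys.
(b) /ʃ.g.q/: profile 3-1-1 — violates.
(c) /ʃ.dʒ.f.t/: profile 3-2-3-1 — violates.
(d) /p.dʒ.ð.ɾ/: profile 1-2-3-6 — obeys.
(e) /f.l.j/: profile 3-5-7 — obeys.
(f) /n.ɾ.m.r/: profile 4-6-4-6 — violates.
(g) /q.dʒ.ŋ.ɫ/: profile 1-2-4-5 — obeys.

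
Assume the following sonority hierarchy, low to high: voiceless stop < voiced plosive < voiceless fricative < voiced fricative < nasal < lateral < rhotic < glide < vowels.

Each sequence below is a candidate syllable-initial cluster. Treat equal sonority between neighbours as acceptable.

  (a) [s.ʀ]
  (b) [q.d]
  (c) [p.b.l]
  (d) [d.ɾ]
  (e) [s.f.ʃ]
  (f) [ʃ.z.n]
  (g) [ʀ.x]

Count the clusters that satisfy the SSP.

(a) 3-7 → obeys
(b) 1-2 → obeys
(c) 1-2-6 → obeys
(d) 2-7 → obeys
(e) 3-3-3 → obeys
(f) 3-4-5 → obeys
(g) 7-3 → violates

6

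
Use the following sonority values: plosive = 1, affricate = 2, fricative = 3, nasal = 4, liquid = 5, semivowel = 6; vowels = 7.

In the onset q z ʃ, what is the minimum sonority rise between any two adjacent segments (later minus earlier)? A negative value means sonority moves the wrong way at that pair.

0

/q/ — plosive, sonority 1.
/z/ — fricative, sonority 3.
/ʃ/ — fricative, sonority 3.
/q/→/z/: change +2.
/z/→/ʃ/: change +0.
Minimum = 0.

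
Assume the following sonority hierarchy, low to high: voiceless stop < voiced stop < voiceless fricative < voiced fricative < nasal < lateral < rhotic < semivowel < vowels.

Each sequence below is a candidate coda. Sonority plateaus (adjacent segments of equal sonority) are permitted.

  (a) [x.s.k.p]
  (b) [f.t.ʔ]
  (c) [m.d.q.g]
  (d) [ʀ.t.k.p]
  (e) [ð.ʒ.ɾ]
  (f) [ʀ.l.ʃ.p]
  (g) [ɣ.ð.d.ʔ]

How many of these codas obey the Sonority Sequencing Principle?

5

(a) sonority 3-3-1-1: well-formed.
(b) sonority 3-1-1: well-formed.
(c) sonority 5-2-1-2: ill-formed.
(d) sonority 7-1-1-1: well-formed.
(e) sonority 4-4-7: ill-formed.
(f) sonority 7-6-3-1: well-formed.
(g) sonority 4-4-2-1: well-formed.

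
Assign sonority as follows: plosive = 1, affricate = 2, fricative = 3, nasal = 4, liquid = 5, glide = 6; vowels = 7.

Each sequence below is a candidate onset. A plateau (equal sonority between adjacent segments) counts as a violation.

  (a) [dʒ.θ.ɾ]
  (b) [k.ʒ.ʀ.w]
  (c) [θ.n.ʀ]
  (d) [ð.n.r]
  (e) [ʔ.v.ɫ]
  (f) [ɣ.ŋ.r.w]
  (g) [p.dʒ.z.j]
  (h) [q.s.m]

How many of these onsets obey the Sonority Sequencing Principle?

(a) sonority 2-3-5: well-formed.
(b) sonority 1-3-5-6: well-formed.
(c) sonority 3-4-5: well-formed.
(d) sonority 3-4-5: well-formed.
(e) sonority 1-3-5: well-formed.
(f) sonority 3-4-5-6: well-formed.
(g) sonority 1-2-3-6: well-formed.
(h) sonority 1-3-4: well-formed.

8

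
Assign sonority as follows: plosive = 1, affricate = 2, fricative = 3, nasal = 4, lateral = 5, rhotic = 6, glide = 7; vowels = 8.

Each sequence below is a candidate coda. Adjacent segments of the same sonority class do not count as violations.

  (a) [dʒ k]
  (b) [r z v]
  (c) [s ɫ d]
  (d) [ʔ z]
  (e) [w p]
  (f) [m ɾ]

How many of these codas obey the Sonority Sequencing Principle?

(a) sonority 2-1: well-formed.
(b) sonority 6-3-3: well-formed.
(c) sonority 3-5-1: ill-formed.
(d) sonority 1-3: ill-formed.
(e) sonority 7-1: well-formed.
(f) sonority 4-6: ill-formed.

3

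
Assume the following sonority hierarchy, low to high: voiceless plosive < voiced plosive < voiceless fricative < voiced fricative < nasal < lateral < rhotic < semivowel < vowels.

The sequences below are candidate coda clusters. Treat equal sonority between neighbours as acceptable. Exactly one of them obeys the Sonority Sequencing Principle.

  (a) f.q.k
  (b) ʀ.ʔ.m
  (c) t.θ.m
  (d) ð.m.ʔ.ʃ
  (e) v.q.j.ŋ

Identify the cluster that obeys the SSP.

(a) f.q.k: profile 3-1-1 — obeys.
(b) ʀ.ʔ.m: profile 7-1-5 — violates.
(c) t.θ.m: profile 1-3-5 — violates.
(d) ð.m.ʔ.ʃ: profile 4-5-1-3 — violates.
(e) v.q.j.ŋ: profile 4-1-8-5 — violates.

a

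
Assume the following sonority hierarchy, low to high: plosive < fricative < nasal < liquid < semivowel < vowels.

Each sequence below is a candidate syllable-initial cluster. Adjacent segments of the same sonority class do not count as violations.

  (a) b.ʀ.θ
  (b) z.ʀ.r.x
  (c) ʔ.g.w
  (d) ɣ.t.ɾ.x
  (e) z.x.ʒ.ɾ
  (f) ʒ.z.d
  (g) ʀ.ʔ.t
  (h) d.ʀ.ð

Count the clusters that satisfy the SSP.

(a) 1-4-2 → violates
(b) 2-4-4-2 → violates
(c) 1-1-5 → obeys
(d) 2-1-4-2 → violates
(e) 2-2-2-4 → obeys
(f) 2-2-1 → violates
(g) 4-1-1 → violates
(h) 1-4-2 → violates

2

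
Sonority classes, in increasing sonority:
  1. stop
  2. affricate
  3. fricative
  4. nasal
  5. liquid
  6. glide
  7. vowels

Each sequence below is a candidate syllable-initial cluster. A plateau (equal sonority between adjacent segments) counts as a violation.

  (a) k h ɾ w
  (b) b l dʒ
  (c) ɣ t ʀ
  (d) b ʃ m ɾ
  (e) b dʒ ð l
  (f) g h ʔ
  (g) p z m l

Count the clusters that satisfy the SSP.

4

(a) sonority 1-3-5-6: well-formed.
(b) sonority 1-5-2: ill-formed.
(c) sonority 3-1-5: ill-formed.
(d) sonority 1-3-4-5: well-formed.
(e) sonority 1-2-3-5: well-formed.
(f) sonority 1-3-1: ill-formed.
(g) sonority 1-3-4-5: well-formed.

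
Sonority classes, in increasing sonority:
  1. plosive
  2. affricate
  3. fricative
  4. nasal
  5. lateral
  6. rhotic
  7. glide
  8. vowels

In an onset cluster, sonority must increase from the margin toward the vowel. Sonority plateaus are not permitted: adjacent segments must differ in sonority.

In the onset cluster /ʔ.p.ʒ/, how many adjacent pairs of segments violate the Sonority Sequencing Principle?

/ʔ/: plosive = 1.
/p/: plosive = 1.
/ʒ/: fricative = 3.
/ʔ/→/p/: 1→1 (plateau) — violation.
/p/→/ʒ/: 1→3 (rises) — ok.

1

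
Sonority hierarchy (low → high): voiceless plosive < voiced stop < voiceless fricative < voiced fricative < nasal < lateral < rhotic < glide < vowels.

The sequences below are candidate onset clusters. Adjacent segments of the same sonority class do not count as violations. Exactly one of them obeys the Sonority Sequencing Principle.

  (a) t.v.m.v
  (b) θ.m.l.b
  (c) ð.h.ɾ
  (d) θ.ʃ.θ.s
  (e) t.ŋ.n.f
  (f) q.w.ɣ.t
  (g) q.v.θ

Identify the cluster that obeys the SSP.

(a) 1-4-5-4 → violates
(b) 3-5-6-2 → violates
(c) 4-3-7 → violates
(d) 3-3-3-3 → obeys
(e) 1-5-5-3 → violates
(f) 1-8-4-1 → violates
(g) 1-4-3 → violates

d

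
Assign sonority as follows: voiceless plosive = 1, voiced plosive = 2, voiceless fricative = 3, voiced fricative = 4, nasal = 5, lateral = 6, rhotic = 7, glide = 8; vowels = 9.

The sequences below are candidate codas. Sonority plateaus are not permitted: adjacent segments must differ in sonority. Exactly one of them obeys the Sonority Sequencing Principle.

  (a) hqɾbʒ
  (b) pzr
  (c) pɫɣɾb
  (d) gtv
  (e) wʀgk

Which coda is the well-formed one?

e

(a) 3-1-7-2-4 → violates
(b) 1-4-7 → violates
(c) 1-6-4-7-2 → violates
(d) 2-1-4 → violates
(e) 8-7-2-1 → obeys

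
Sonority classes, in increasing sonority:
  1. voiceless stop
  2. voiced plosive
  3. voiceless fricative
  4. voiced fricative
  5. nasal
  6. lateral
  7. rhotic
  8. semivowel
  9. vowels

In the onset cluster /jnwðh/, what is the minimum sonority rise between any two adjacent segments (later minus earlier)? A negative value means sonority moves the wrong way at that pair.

-4

/j/ — semivowel, sonority 8.
/n/ — nasal, sonority 5.
/w/ — semivowel, sonority 8.
/ð/ — voiced fricative, sonority 4.
/h/ — voiceless fricative, sonority 3.
/j/→/n/: change -3.
/n/→/w/: change +3.
/w/→/ð/: change -4.
/ð/→/h/: change -1.
Minimum = -4.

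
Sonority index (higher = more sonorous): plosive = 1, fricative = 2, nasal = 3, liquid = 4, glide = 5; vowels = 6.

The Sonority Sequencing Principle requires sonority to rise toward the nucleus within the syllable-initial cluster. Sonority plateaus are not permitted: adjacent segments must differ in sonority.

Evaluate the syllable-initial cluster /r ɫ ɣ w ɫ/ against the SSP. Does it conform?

/r/ — liquid, sonority 4.
/ɫ/ — liquid, sonority 4.
/ɣ/ — fricative, sonority 2.
/w/ — glide, sonority 5.
/ɫ/ — liquid, sonority 4.
The profile is 4-4-2-5-4. Between /r/ (4) and /ɫ/ (4) sonority does not rise, so the cluster violates the SSP.

no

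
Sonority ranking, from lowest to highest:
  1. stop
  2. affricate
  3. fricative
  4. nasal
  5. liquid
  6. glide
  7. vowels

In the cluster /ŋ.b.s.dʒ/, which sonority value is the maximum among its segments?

/ŋ/: nasal = 4.
/b/: stop = 1.
/s/: fricative = 3.
/dʒ/: affricate = 2.
The maximum is 4.

4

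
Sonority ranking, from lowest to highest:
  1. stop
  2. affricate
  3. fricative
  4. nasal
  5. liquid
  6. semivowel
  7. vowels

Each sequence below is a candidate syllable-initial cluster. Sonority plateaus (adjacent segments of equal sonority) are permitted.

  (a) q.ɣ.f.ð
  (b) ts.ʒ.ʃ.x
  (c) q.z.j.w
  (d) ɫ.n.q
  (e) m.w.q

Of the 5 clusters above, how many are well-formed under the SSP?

3

(a) 1-3-3-3 → obeys
(b) 2-3-3-3 → obeys
(c) 1-3-6-6 → obeys
(d) 5-4-1 → violates
(e) 4-6-1 → violates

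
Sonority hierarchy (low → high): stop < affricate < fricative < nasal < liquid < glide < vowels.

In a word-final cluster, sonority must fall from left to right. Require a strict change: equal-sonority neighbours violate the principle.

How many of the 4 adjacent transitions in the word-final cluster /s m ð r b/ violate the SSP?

2

/s/ is a fricative (sonority 3).
/m/ is a nasal (sonority 4).
/ð/ is a fricative (sonority 3).
/r/ is a liquid (sonority 5).
/b/ is a stop (sonority 1).
/s/→/m/: 3→4 (does not fall) — violation.
/m/→/ð/: 4→3 (falls) — ok.
/ð/→/r/: 3→5 (does not fall) — violation.
/r/→/b/: 5→1 (falls) — ok.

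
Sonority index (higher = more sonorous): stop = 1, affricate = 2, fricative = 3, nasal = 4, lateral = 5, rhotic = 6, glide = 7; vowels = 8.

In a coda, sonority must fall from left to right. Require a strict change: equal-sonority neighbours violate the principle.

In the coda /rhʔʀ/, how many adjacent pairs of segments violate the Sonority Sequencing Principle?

/r/ — rhotic, sonority 6.
/h/ — fricative, sonority 3.
/ʔ/ — stop, sonority 1.
/ʀ/ — rhotic, sonority 6.
/r/→/h/: 6→3 (falls) — ok.
/h/→/ʔ/: 3→1 (falls) — ok.
/ʔ/→/ʀ/: 1→6 (does not fall) — violation.

1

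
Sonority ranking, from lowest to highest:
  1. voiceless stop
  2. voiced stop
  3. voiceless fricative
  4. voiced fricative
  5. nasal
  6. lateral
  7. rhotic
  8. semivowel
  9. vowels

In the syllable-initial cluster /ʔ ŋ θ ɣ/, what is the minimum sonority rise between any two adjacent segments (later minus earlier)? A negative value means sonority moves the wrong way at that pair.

-2

/ʔ/ — voiceless stop, sonority 1.
/ŋ/ — nasal, sonority 5.
/θ/ — voiceless fricative, sonority 3.
/ɣ/ — voiced fricative, sonority 4.
/ʔ/→/ŋ/: change +4.
/ŋ/→/θ/: change -2.
/θ/→/ɣ/: change +1.
Minimum = -2.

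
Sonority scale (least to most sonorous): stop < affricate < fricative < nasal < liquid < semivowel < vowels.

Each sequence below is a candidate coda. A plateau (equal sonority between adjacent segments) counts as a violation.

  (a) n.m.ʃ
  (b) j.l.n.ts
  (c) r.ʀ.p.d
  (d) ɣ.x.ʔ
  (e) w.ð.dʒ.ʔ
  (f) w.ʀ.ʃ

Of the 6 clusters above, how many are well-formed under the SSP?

3

(a) n.m.ʃ: profile 4-4-3 — violates.
(b) j.l.n.ts: profile 6-5-4-2 — obeys.
(c) r.ʀ.p.d: profile 5-5-1-1 — violates.
(d) ɣ.x.ʔ: profile 3-3-1 — violates.
(e) w.ð.dʒ.ʔ: profile 6-3-2-1 — obeys.
(f) w.ʀ.ʃ: profile 6-5-3 — obeys.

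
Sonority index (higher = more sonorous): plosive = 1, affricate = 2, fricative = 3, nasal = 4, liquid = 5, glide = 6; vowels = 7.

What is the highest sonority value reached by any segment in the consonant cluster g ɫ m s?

5

/g/: plosive = 1.
/ɫ/: liquid = 5.
/m/: nasal = 4.
/s/: fricative = 3.
The maximum is 5.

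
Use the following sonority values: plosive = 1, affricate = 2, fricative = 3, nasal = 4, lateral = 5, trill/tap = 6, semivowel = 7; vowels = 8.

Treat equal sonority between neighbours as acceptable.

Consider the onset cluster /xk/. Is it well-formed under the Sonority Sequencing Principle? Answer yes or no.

no

/x/: fricative = 3.
/k/: plosive = 1.
The profile is 3-1. Between /x/ (3) and /k/ (1) sonority does not rise, so the cluster violates the SSP.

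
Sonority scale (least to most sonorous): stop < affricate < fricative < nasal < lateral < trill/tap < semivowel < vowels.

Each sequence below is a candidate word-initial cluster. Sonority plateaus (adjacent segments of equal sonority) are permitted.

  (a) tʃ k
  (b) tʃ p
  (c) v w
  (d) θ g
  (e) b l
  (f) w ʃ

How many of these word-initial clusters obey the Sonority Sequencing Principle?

2

(a) sonority 2-1: ill-formed.
(b) sonority 2-1: ill-formed.
(c) sonority 3-7: well-formed.
(d) sonority 3-1: ill-formed.
(e) sonority 1-5: well-formed.
(f) sonority 7-3: ill-formed.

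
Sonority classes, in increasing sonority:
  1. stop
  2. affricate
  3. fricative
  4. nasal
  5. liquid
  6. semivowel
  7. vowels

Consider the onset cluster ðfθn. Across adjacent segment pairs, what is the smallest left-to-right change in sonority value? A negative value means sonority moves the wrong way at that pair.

/ð/: fricative = 3.
/f/: fricative = 3.
/θ/: fricative = 3.
/n/: nasal = 4.
/ð/→/f/: change +0.
/f/→/θ/: change +0.
/θ/→/n/: change +1.
Minimum = 0.

0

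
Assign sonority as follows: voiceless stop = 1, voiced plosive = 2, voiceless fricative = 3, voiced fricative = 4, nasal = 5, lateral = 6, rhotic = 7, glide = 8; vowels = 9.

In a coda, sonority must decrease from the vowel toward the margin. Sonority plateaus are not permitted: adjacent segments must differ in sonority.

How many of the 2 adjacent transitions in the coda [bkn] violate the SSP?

1

/b/ — voiced plosive, sonority 2.
/k/ — voiceless stop, sonority 1.
/n/ — nasal, sonority 5.
/b/→/k/: 2→1 (falls) — ok.
/k/→/n/: 1→5 (does not fall) — violation.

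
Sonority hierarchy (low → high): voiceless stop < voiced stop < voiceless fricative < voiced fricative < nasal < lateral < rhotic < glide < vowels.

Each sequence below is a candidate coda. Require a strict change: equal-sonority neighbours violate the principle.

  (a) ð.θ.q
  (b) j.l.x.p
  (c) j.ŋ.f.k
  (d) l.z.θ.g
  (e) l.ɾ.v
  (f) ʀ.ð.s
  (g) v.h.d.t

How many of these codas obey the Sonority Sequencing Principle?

6

(a) ð.θ.q: profile 4-3-1 — obeys.
(b) j.l.x.p: profile 8-6-3-1 — obeys.
(c) j.ŋ.f.k: profile 8-5-3-1 — obeys.
(d) l.z.θ.g: profile 6-4-3-2 — obeys.
(e) l.ɾ.v: profile 6-7-4 — violates.
(f) ʀ.ð.s: profile 7-4-3 — obeys.
(g) v.h.d.t: profile 4-3-2-1 — obeys.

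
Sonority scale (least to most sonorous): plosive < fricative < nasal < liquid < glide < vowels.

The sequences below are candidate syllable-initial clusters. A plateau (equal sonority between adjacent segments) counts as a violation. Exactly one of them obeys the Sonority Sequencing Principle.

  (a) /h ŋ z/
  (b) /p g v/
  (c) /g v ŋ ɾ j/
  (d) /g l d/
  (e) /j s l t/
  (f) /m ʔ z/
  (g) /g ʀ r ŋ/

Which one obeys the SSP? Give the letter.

(a) sonority 2-3-2: ill-formed.
(b) sonority 1-1-2: ill-formed.
(c) sonority 1-2-3-4-5: well-formed.
(d) sonority 1-4-1: ill-formed.
(e) sonority 5-2-4-1: ill-formed.
(f) sonority 3-1-2: ill-formed.
(g) sonority 1-4-4-3: ill-formed.

c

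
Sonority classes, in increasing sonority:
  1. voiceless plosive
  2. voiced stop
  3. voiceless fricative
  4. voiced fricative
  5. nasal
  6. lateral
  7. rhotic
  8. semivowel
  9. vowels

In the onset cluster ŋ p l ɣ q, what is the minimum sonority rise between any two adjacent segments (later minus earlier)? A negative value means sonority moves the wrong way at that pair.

-4

/ŋ/: nasal = 5.
/p/: voiceless plosive = 1.
/l/: lateral = 6.
/ɣ/: voiced fricative = 4.
/q/: voiceless plosive = 1.
/ŋ/→/p/: change -4.
/p/→/l/: change +5.
/l/→/ɣ/: change -2.
/ɣ/→/q/: change -3.
Minimum = -4.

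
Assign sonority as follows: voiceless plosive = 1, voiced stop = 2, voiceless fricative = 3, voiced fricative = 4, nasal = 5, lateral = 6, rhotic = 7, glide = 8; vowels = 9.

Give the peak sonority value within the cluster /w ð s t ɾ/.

/w/ is a glide (sonority 8).
/ð/ is a voiced fricative (sonority 4).
/s/ is a voiceless fricative (sonority 3).
/t/ is a voiceless plosive (sonority 1).
/ɾ/ is a rhotic (sonority 7).
The maximum is 8.

8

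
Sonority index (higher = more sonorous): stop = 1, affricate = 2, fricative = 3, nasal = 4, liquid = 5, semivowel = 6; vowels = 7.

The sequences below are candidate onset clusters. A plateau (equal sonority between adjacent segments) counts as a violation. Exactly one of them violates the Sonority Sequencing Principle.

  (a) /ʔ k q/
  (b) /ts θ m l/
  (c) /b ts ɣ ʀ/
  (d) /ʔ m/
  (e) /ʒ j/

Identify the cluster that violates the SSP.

a

(a) 1-1-1 → violates
(b) 2-3-4-5 → obeys
(c) 1-2-3-5 → obeys
(d) 1-4 → obeys
(e) 3-6 → obeys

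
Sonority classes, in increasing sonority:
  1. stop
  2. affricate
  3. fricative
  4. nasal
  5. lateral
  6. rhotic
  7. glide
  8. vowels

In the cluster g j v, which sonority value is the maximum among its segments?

7

/g/ is a stop (sonority 1).
/j/ is a glide (sonority 7).
/v/ is a fricative (sonority 3).
The maximum is 7.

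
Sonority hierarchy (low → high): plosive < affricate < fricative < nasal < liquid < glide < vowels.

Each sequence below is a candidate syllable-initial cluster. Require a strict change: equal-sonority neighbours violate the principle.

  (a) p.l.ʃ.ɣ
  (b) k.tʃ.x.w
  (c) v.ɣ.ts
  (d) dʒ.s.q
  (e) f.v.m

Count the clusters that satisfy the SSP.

(a) p.l.ʃ.ɣ: profile 1-5-3-3 — violates.
(b) k.tʃ.x.w: profile 1-2-3-6 — obeys.
(c) v.ɣ.ts: profile 3-3-2 — violates.
(d) dʒ.s.q: profile 2-3-1 — violates.
(e) f.v.m: profile 3-3-4 — violates.

1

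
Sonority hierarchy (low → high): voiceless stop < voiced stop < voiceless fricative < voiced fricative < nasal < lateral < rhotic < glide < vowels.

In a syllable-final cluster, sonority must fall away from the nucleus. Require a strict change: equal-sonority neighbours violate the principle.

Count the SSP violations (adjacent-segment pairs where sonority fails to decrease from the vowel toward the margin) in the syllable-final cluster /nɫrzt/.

/n/ — nasal, sonority 5.
/ɫ/ — lateral, sonority 6.
/r/ — rhotic, sonority 7.
/z/ — voiced fricative, sonority 4.
/t/ — voiceless stop, sonority 1.
/n/→/ɫ/: 5→6 (does not fall) — violation.
/ɫ/→/r/: 6→7 (does not fall) — violation.
/r/→/z/: 7→4 (falls) — ok.
/z/→/t/: 4→1 (falls) — ok.

2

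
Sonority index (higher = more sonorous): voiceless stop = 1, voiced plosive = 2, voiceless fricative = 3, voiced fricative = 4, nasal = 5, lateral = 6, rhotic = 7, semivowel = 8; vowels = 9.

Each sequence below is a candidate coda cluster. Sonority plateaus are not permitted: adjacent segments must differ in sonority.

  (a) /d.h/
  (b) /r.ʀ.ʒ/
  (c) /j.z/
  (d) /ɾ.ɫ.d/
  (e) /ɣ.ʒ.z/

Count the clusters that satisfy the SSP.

(a) 2-3 → violates
(b) 7-7-4 → violates
(c) 8-4 → obeys
(d) 7-6-2 → obeys
(e) 4-4-4 → violates

2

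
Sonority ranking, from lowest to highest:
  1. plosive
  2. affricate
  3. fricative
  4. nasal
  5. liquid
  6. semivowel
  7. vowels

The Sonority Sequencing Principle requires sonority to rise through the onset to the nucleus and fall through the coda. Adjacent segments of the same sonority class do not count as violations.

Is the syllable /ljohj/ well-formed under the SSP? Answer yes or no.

no

Onset: /l/ is a liquid (sonority 5), /j/ is a semivowel (sonority 6); then the nucleus /o/ (sonority 7).
Onset profile 5-6-7 — rises to the nucleus.
Coda: /h/ is a fricative (sonority 3), /j/ is a semivowel (sonority 6).
Coda profile 7-3-6 — does not fall throughout.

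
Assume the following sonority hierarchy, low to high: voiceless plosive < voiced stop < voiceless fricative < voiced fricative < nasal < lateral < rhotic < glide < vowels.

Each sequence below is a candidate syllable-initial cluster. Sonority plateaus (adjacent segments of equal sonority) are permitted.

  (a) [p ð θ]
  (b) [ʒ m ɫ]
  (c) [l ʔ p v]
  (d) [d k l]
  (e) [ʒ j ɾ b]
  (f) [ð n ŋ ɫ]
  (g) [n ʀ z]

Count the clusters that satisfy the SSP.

(a) sonority 1-4-3: ill-formed.
(b) sonority 4-5-6: well-formed.
(c) sonority 6-1-1-4: ill-formed.
(d) sonority 2-1-6: ill-formed.
(e) sonority 4-8-7-2: ill-formed.
(f) sonority 4-5-5-6: well-formed.
(g) sonority 5-7-4: ill-formed.

2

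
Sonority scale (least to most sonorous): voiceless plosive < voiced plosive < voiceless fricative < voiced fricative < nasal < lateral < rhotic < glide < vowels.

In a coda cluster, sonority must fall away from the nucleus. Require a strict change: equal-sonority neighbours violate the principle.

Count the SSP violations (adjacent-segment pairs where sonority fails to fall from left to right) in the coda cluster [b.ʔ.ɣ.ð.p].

2

/b/ — voiced plosive, sonority 2.
/ʔ/ — voiceless plosive, sonority 1.
/ɣ/ — voiced fricative, sonority 4.
/ð/ — voiced fricative, sonority 4.
/p/ — voiceless plosive, sonority 1.
/b/→/ʔ/: 2→1 (falls) — ok.
/ʔ/→/ɣ/: 1→4 (does not fall) — violation.
/ɣ/→/ð/: 4→4 (plateau) — violation.
/ð/→/p/: 4→1 (falls) — ok.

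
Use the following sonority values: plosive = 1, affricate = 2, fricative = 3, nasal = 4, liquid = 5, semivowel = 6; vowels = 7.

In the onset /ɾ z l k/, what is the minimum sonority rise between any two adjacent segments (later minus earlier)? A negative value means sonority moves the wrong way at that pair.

/ɾ/ — liquid, sonority 5.
/z/ — fricative, sonority 3.
/l/ — liquid, sonority 5.
/k/ — plosive, sonority 1.
/ɾ/→/z/: change -2.
/z/→/l/: change +2.
/l/→/k/: change -4.
Minimum = -4.

-4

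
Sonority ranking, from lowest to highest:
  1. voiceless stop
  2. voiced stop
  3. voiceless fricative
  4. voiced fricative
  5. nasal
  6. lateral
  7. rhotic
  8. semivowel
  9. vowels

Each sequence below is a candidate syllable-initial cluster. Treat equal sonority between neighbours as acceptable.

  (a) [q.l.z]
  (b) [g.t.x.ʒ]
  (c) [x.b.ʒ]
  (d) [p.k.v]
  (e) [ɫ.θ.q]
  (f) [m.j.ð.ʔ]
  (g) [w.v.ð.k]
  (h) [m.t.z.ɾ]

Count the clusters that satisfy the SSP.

1

(a) [q.l.z]: profile 1-6-4 — violates.
(b) [g.t.x.ʒ]: profile 2-1-3-4 — violates.
(c) [x.b.ʒ]: profile 3-2-4 — violates.
(d) [p.k.v]: profile 1-1-4 — obeys.
(e) [ɫ.θ.q]: profile 6-3-1 — violates.
(f) [m.j.ð.ʔ]: profile 5-8-4-1 — violates.
(g) [w.v.ð.k]: profile 8-4-4-1 — violates.
(h) [m.t.z.ɾ]: profile 5-1-4-7 — violates.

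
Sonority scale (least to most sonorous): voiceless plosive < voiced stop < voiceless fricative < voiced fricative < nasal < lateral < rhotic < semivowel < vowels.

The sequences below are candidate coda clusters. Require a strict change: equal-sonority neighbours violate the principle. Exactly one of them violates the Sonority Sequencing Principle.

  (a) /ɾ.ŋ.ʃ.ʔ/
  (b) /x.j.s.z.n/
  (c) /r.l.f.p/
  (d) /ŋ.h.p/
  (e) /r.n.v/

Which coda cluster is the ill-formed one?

b

(a) sonority 7-5-3-1: well-formed.
(b) sonority 3-8-3-4-5: ill-formed.
(c) sonority 7-6-3-1: well-formed.
(d) sonority 5-3-1: well-formed.
(e) sonority 7-5-4: well-formed.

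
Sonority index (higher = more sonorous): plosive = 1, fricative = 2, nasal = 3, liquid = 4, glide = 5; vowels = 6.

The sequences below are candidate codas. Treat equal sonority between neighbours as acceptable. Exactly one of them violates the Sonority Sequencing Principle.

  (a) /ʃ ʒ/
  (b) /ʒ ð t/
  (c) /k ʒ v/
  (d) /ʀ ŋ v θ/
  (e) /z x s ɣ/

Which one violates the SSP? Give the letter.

c

(a) /ʃ ʒ/: profile 2-2 — obeys.
(b) /ʒ ð t/: profile 2-2-1 — obeys.
(c) /k ʒ v/: profile 1-2-2 — violates.
(d) /ʀ ŋ v θ/: profile 4-3-2-2 — obeys.
(e) /z x s ɣ/: profile 2-2-2-2 — obeys.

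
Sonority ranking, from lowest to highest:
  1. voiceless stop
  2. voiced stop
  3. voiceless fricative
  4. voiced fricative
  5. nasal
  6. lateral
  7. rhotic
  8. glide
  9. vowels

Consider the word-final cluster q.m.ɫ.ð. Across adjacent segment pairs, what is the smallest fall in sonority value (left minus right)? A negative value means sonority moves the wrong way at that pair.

-4

/q/ is a voiceless stop (sonority 1).
/m/ is a nasal (sonority 5).
/ɫ/ is a lateral (sonority 6).
/ð/ is a voiced fricative (sonority 4).
/q/→/m/: change -4.
/m/→/ɫ/: change -1.
/ɫ/→/ð/: change +2.
Minimum = -4.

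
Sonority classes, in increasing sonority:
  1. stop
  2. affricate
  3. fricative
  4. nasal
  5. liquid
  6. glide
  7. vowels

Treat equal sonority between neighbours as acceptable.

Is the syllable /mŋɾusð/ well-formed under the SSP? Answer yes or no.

yes

Onset: /m/ is a nasal (sonority 4), /ŋ/ is a nasal (sonority 4), /ɾ/ is a liquid (sonority 5); then the nucleus /u/ (sonority 7).
Onset profile 4-4-5-7 — rises to the nucleus.
Coda: /s/ is a fricative (sonority 3), /ð/ is a fricative (sonority 3).
Coda profile 7-3-3 — falls from the nucleus.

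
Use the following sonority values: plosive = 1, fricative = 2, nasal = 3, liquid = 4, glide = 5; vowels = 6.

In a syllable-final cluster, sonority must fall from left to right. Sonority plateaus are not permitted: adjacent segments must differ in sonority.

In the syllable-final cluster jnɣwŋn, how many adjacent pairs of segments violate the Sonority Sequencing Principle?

/j/: glide = 5.
/n/: nasal = 3.
/ɣ/: fricative = 2.
/w/: glide = 5.
/ŋ/: nasal = 3.
/n/: nasal = 3.
/j/→/n/: 5→3 (falls) — ok.
/n/→/ɣ/: 3→2 (falls) — ok.
/ɣ/→/w/: 2→5 (does not fall) — violation.
/w/→/ŋ/: 5→3 (falls) — ok.
/ŋ/→/n/: 3→3 (plateau) — violation.

2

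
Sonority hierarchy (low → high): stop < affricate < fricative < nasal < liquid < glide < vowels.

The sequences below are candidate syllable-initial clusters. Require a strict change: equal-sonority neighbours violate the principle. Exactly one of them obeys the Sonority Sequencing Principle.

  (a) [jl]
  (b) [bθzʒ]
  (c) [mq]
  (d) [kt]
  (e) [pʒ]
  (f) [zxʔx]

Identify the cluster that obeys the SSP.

e

(a) [jl]: profile 6-5 — violates.
(b) [bθzʒ]: profile 1-3-3-3 — violates.
(c) [mq]: profile 4-1 — violates.
(d) [kt]: profile 1-1 — violates.
(e) [pʒ]: profile 1-3 — obeys.
(f) [zxʔx]: profile 3-3-1-3 — violates.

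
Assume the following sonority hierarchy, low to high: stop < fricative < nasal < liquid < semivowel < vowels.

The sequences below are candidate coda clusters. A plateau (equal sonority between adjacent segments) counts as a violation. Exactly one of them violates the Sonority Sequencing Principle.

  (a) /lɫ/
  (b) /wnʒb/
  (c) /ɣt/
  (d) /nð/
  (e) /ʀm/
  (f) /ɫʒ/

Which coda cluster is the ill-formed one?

a

(a) sonority 4-4: ill-formed.
(b) sonority 5-3-2-1: well-formed.
(c) sonority 2-1: well-formed.
(d) sonority 3-2: well-formed.
(e) sonority 4-3: well-formed.
(f) sonority 4-2: well-formed.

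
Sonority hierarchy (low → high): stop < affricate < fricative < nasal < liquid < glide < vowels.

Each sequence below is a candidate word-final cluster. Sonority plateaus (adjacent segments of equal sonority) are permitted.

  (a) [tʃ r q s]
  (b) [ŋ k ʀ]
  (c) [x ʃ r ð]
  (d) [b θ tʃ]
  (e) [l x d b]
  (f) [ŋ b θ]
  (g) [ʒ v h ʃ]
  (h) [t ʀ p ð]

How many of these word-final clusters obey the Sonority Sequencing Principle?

2

(a) [tʃ r q s]: profile 2-5-1-3 — violates.
(b) [ŋ k ʀ]: profile 4-1-5 — violates.
(c) [x ʃ r ð]: profile 3-3-5-3 — violates.
(d) [b θ tʃ]: profile 1-3-2 — violates.
(e) [l x d b]: profile 5-3-1-1 — obeys.
(f) [ŋ b θ]: profile 4-1-3 — violates.
(g) [ʒ v h ʃ]: profile 3-3-3-3 — obeys.
(h) [t ʀ p ð]: profile 1-5-1-3 — violates.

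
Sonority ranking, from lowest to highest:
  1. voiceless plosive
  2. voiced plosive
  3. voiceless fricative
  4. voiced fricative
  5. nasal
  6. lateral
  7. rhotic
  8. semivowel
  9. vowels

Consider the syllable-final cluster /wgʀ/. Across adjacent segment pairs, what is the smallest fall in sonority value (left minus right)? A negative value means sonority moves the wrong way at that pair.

/w/: semivowel = 8.
/g/: voiced plosive = 2.
/ʀ/: rhotic = 7.
/w/→/g/: change +6.
/g/→/ʀ/: change -5.
Minimum = -5.

-5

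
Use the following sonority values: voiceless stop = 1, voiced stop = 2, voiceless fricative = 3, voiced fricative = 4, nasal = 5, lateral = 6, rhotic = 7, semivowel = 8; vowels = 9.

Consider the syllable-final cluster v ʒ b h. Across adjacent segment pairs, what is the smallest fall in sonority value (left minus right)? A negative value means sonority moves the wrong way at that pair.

-1

/v/ is a voiced fricative (sonority 4).
/ʒ/ is a voiced fricative (sonority 4).
/b/ is a voiced stop (sonority 2).
/h/ is a voiceless fricative (sonority 3).
/v/→/ʒ/: change +0.
/ʒ/→/b/: change +2.
/b/→/h/: change -1.
Minimum = -1.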